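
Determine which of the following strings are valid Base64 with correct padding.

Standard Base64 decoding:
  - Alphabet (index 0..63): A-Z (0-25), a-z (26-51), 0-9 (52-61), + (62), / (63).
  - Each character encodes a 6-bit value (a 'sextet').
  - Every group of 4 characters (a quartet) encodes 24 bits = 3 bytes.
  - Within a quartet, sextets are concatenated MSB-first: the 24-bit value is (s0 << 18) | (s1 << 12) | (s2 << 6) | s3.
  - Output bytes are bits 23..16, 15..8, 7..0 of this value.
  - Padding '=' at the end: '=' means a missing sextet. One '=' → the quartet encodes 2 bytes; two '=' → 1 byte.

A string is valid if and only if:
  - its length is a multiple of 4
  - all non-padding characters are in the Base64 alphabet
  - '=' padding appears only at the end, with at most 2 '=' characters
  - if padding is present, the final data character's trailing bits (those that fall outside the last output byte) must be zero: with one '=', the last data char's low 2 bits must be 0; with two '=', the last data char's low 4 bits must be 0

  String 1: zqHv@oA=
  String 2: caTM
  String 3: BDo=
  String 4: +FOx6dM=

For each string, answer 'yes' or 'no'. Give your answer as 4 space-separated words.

Answer: no yes yes yes

Derivation:
String 1: 'zqHv@oA=' → invalid (bad char(s): ['@'])
String 2: 'caTM' → valid
String 3: 'BDo=' → valid
String 4: '+FOx6dM=' → valid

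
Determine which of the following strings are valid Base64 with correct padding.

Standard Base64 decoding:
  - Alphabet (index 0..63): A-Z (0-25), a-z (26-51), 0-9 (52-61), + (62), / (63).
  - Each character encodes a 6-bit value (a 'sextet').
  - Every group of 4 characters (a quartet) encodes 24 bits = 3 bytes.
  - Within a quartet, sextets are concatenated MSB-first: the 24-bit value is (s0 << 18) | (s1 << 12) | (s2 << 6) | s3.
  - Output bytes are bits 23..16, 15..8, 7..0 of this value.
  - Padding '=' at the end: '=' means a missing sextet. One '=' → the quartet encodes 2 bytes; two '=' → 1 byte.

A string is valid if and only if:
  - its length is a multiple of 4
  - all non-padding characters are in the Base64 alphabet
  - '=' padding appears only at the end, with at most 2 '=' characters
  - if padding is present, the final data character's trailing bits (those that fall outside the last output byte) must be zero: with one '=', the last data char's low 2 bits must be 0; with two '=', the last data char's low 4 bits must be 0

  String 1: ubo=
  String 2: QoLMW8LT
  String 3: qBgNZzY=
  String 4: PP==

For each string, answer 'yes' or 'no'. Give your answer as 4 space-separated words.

String 1: 'ubo=' → valid
String 2: 'QoLMW8LT' → valid
String 3: 'qBgNZzY=' → valid
String 4: 'PP==' → invalid (bad trailing bits)

Answer: yes yes yes no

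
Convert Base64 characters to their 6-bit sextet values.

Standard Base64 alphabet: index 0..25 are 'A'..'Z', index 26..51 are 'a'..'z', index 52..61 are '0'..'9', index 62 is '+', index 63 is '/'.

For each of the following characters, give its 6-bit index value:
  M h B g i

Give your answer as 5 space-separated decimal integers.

'M': A..Z range, ord('M') − ord('A') = 12
'h': a..z range, 26 + ord('h') − ord('a') = 33
'B': A..Z range, ord('B') − ord('A') = 1
'g': a..z range, 26 + ord('g') − ord('a') = 32
'i': a..z range, 26 + ord('i') − ord('a') = 34

Answer: 12 33 1 32 34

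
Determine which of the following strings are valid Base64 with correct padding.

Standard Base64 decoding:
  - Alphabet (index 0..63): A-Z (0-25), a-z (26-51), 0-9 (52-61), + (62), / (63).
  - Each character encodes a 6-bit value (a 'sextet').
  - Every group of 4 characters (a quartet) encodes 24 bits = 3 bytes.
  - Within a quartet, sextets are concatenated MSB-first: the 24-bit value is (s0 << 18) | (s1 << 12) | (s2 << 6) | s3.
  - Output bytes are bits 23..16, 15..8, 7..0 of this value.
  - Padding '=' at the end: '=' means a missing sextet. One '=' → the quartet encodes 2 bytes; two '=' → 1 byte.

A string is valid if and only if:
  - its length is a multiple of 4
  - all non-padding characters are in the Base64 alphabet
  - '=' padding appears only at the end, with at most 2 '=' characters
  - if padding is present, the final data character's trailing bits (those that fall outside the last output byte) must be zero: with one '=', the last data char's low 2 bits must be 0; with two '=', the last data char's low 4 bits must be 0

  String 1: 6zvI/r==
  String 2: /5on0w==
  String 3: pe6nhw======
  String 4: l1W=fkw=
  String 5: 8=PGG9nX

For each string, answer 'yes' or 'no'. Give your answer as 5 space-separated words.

String 1: '6zvI/r==' → invalid (bad trailing bits)
String 2: '/5on0w==' → valid
String 3: 'pe6nhw======' → invalid (6 pad chars (max 2))
String 4: 'l1W=fkw=' → invalid (bad char(s): ['=']; '=' in middle)
String 5: '8=PGG9nX' → invalid (bad char(s): ['=']; '=' in middle)

Answer: no yes no no no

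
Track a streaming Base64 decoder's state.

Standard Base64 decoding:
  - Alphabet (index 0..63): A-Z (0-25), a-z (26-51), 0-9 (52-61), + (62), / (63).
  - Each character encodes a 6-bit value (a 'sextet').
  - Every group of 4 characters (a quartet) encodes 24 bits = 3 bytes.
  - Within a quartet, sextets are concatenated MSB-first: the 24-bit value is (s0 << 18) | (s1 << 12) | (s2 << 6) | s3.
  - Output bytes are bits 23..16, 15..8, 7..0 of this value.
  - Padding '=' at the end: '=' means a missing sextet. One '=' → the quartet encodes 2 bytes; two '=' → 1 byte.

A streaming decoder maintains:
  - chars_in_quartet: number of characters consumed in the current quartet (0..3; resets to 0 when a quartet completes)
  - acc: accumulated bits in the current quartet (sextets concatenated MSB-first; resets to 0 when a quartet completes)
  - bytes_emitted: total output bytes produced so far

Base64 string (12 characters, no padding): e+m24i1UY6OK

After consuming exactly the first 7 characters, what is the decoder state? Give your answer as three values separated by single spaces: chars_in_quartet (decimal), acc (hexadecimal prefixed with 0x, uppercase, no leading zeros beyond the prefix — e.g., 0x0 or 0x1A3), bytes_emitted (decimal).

Answer: 3 0x388B5 3

Derivation:
After char 0 ('e'=30): chars_in_quartet=1 acc=0x1E bytes_emitted=0
After char 1 ('+'=62): chars_in_quartet=2 acc=0x7BE bytes_emitted=0
After char 2 ('m'=38): chars_in_quartet=3 acc=0x1EFA6 bytes_emitted=0
After char 3 ('2'=54): chars_in_quartet=4 acc=0x7BE9B6 -> emit 7B E9 B6, reset; bytes_emitted=3
After char 4 ('4'=56): chars_in_quartet=1 acc=0x38 bytes_emitted=3
After char 5 ('i'=34): chars_in_quartet=2 acc=0xE22 bytes_emitted=3
After char 6 ('1'=53): chars_in_quartet=3 acc=0x388B5 bytes_emitted=3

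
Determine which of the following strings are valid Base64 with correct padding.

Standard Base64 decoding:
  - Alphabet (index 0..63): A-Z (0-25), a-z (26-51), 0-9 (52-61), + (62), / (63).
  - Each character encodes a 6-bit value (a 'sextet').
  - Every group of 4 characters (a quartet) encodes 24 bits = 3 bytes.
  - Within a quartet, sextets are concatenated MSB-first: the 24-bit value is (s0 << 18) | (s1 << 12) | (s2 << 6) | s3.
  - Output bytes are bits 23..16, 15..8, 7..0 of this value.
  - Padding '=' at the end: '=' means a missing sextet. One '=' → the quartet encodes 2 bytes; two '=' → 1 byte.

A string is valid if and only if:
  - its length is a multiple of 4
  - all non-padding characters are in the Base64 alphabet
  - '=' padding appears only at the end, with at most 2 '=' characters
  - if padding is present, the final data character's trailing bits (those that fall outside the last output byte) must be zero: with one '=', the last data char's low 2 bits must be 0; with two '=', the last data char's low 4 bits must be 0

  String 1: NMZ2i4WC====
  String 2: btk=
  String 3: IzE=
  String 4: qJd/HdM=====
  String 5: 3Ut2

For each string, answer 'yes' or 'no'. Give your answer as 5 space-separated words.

String 1: 'NMZ2i4WC====' → invalid (4 pad chars (max 2))
String 2: 'btk=' → valid
String 3: 'IzE=' → valid
String 4: 'qJd/HdM=====' → invalid (5 pad chars (max 2))
String 5: '3Ut2' → valid

Answer: no yes yes no yes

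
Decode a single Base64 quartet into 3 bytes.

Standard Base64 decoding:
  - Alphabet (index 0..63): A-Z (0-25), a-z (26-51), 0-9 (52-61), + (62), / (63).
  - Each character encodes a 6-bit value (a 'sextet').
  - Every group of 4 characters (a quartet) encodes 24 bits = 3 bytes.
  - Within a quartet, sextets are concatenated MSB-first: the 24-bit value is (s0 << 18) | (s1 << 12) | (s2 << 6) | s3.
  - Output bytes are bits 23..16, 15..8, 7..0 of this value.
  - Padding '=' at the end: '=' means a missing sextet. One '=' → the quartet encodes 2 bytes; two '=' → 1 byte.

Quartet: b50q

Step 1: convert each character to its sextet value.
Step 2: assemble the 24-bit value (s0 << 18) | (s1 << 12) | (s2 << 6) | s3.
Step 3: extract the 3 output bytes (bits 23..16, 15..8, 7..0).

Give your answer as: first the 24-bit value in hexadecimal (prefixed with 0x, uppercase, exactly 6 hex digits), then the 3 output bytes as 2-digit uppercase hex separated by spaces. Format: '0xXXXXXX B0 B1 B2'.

Sextets: b=27, 5=57, 0=52, q=42
24-bit: (27<<18) | (57<<12) | (52<<6) | 42
      = 0x6C0000 | 0x039000 | 0x000D00 | 0x00002A
      = 0x6F9D2A
Bytes: (v>>16)&0xFF=6F, (v>>8)&0xFF=9D, v&0xFF=2A

Answer: 0x6F9D2A 6F 9D 2A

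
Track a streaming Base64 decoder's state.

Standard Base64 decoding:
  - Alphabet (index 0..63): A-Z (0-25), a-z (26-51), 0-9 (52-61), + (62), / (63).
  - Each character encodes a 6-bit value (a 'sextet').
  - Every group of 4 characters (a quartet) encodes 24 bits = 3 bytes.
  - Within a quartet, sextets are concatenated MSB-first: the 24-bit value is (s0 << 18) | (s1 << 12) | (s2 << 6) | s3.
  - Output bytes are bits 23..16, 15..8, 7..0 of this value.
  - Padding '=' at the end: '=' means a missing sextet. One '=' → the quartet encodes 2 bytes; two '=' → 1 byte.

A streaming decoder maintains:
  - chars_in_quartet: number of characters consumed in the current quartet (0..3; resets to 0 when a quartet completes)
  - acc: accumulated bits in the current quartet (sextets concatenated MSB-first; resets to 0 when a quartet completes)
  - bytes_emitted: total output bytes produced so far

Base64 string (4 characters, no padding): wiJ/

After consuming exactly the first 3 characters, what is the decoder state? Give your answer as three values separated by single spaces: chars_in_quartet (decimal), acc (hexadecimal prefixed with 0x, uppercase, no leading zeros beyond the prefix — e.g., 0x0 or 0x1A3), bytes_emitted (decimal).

After char 0 ('w'=48): chars_in_quartet=1 acc=0x30 bytes_emitted=0
After char 1 ('i'=34): chars_in_quartet=2 acc=0xC22 bytes_emitted=0
After char 2 ('J'=9): chars_in_quartet=3 acc=0x30889 bytes_emitted=0

Answer: 3 0x30889 0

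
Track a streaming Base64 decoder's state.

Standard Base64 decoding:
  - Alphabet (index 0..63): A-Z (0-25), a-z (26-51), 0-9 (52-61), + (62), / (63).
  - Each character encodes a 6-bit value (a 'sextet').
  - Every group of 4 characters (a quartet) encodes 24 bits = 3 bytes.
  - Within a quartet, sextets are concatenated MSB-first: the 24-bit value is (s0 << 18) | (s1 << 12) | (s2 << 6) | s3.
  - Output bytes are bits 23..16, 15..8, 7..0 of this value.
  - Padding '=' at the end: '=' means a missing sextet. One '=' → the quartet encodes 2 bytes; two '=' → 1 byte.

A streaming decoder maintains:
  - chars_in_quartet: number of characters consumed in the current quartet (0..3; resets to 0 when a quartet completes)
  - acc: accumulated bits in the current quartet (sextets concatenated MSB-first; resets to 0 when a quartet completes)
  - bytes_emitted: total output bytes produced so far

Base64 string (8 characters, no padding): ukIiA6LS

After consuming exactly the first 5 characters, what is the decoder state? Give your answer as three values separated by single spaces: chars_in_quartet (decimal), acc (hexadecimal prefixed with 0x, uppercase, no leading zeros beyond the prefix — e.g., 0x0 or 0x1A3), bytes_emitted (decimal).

Answer: 1 0x0 3

Derivation:
After char 0 ('u'=46): chars_in_quartet=1 acc=0x2E bytes_emitted=0
After char 1 ('k'=36): chars_in_quartet=2 acc=0xBA4 bytes_emitted=0
After char 2 ('I'=8): chars_in_quartet=3 acc=0x2E908 bytes_emitted=0
After char 3 ('i'=34): chars_in_quartet=4 acc=0xBA4222 -> emit BA 42 22, reset; bytes_emitted=3
After char 4 ('A'=0): chars_in_quartet=1 acc=0x0 bytes_emitted=3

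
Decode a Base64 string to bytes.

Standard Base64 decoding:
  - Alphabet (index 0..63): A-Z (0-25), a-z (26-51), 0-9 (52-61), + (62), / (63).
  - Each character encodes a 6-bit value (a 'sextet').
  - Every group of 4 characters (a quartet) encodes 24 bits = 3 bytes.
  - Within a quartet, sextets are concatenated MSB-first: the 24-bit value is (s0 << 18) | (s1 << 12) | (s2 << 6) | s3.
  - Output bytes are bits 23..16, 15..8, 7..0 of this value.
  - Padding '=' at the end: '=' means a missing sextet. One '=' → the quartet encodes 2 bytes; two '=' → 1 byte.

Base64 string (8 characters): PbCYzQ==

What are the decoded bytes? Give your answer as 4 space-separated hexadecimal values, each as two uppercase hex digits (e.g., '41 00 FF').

Answer: 3D B0 98 CD

Derivation:
After char 0 ('P'=15): chars_in_quartet=1 acc=0xF bytes_emitted=0
After char 1 ('b'=27): chars_in_quartet=2 acc=0x3DB bytes_emitted=0
After char 2 ('C'=2): chars_in_quartet=3 acc=0xF6C2 bytes_emitted=0
After char 3 ('Y'=24): chars_in_quartet=4 acc=0x3DB098 -> emit 3D B0 98, reset; bytes_emitted=3
After char 4 ('z'=51): chars_in_quartet=1 acc=0x33 bytes_emitted=3
After char 5 ('Q'=16): chars_in_quartet=2 acc=0xCD0 bytes_emitted=3
Padding '==': partial quartet acc=0xCD0 -> emit CD; bytes_emitted=4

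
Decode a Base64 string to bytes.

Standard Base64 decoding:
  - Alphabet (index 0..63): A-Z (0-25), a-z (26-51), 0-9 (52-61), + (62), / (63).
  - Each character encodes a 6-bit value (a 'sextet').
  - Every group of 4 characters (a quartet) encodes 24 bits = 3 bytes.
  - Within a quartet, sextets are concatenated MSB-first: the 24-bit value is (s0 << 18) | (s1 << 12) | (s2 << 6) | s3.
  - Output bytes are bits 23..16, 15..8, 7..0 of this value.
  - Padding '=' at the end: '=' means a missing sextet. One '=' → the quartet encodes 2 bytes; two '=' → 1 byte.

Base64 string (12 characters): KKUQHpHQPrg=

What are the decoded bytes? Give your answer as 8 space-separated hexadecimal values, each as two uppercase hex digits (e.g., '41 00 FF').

Answer: 28 A5 10 1E 91 D0 3E B8

Derivation:
After char 0 ('K'=10): chars_in_quartet=1 acc=0xA bytes_emitted=0
After char 1 ('K'=10): chars_in_quartet=2 acc=0x28A bytes_emitted=0
After char 2 ('U'=20): chars_in_quartet=3 acc=0xA294 bytes_emitted=0
After char 3 ('Q'=16): chars_in_quartet=4 acc=0x28A510 -> emit 28 A5 10, reset; bytes_emitted=3
After char 4 ('H'=7): chars_in_quartet=1 acc=0x7 bytes_emitted=3
After char 5 ('p'=41): chars_in_quartet=2 acc=0x1E9 bytes_emitted=3
After char 6 ('H'=7): chars_in_quartet=3 acc=0x7A47 bytes_emitted=3
After char 7 ('Q'=16): chars_in_quartet=4 acc=0x1E91D0 -> emit 1E 91 D0, reset; bytes_emitted=6
After char 8 ('P'=15): chars_in_quartet=1 acc=0xF bytes_emitted=6
After char 9 ('r'=43): chars_in_quartet=2 acc=0x3EB bytes_emitted=6
After char 10 ('g'=32): chars_in_quartet=3 acc=0xFAE0 bytes_emitted=6
Padding '=': partial quartet acc=0xFAE0 -> emit 3E B8; bytes_emitted=8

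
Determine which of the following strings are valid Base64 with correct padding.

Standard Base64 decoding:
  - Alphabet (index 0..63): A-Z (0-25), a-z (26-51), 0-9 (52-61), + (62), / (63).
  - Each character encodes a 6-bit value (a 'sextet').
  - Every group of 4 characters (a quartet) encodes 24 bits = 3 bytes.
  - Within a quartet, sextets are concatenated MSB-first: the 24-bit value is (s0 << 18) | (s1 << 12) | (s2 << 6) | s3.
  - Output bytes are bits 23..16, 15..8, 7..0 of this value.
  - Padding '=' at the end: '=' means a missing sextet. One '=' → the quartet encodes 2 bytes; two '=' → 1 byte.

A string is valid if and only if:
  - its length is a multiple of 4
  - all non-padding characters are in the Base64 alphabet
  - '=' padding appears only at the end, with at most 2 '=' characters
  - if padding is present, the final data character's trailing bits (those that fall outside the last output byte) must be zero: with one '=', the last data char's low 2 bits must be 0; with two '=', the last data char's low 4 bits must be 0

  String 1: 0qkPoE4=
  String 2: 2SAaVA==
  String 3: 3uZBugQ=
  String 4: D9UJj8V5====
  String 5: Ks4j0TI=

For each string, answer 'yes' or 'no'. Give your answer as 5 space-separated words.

String 1: '0qkPoE4=' → valid
String 2: '2SAaVA==' → valid
String 3: '3uZBugQ=' → valid
String 4: 'D9UJj8V5====' → invalid (4 pad chars (max 2))
String 5: 'Ks4j0TI=' → valid

Answer: yes yes yes no yes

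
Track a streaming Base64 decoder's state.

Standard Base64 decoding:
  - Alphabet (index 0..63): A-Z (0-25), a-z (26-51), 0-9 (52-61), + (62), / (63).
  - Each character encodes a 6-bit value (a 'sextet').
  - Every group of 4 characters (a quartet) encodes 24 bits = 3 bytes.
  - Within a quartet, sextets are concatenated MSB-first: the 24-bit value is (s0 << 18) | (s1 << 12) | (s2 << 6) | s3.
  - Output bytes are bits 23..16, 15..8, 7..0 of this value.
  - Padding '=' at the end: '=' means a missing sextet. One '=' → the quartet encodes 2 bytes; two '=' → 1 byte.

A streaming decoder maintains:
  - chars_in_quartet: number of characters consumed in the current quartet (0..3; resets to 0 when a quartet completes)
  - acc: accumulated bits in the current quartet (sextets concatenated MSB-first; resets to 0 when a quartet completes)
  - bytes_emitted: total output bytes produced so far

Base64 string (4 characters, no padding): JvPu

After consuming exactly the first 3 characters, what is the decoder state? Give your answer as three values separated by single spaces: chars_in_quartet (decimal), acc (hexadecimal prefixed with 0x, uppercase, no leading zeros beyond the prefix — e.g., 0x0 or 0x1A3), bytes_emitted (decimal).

After char 0 ('J'=9): chars_in_quartet=1 acc=0x9 bytes_emitted=0
After char 1 ('v'=47): chars_in_quartet=2 acc=0x26F bytes_emitted=0
After char 2 ('P'=15): chars_in_quartet=3 acc=0x9BCF bytes_emitted=0

Answer: 3 0x9BCF 0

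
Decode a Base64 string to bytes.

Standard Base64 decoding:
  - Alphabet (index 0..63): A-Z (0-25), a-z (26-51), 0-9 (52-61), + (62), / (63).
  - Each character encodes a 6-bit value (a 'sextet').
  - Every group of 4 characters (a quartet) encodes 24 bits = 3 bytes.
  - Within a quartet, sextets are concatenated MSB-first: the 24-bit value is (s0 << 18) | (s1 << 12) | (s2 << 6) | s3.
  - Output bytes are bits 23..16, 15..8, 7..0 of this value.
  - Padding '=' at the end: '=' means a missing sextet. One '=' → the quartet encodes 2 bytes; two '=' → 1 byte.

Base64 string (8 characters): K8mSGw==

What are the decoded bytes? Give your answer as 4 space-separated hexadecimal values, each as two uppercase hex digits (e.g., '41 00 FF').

Answer: 2B C9 92 1B

Derivation:
After char 0 ('K'=10): chars_in_quartet=1 acc=0xA bytes_emitted=0
After char 1 ('8'=60): chars_in_quartet=2 acc=0x2BC bytes_emitted=0
After char 2 ('m'=38): chars_in_quartet=3 acc=0xAF26 bytes_emitted=0
After char 3 ('S'=18): chars_in_quartet=4 acc=0x2BC992 -> emit 2B C9 92, reset; bytes_emitted=3
After char 4 ('G'=6): chars_in_quartet=1 acc=0x6 bytes_emitted=3
After char 5 ('w'=48): chars_in_quartet=2 acc=0x1B0 bytes_emitted=3
Padding '==': partial quartet acc=0x1B0 -> emit 1B; bytes_emitted=4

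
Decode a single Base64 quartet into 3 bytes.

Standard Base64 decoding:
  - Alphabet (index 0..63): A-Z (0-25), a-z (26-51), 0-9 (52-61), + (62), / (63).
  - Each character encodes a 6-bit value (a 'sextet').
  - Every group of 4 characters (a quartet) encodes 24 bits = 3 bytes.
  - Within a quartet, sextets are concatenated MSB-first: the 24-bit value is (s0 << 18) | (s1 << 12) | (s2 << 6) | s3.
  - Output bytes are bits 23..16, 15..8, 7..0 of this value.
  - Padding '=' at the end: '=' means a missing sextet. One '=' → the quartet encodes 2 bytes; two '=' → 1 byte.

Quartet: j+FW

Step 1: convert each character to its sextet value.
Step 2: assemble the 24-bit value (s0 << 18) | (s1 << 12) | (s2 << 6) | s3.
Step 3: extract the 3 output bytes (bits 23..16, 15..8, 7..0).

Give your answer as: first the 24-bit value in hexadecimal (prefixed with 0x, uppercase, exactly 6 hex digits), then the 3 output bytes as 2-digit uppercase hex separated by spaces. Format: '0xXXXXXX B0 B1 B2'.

Answer: 0x8FE156 8F E1 56

Derivation:
Sextets: j=35, +=62, F=5, W=22
24-bit: (35<<18) | (62<<12) | (5<<6) | 22
      = 0x8C0000 | 0x03E000 | 0x000140 | 0x000016
      = 0x8FE156
Bytes: (v>>16)&0xFF=8F, (v>>8)&0xFF=E1, v&0xFF=56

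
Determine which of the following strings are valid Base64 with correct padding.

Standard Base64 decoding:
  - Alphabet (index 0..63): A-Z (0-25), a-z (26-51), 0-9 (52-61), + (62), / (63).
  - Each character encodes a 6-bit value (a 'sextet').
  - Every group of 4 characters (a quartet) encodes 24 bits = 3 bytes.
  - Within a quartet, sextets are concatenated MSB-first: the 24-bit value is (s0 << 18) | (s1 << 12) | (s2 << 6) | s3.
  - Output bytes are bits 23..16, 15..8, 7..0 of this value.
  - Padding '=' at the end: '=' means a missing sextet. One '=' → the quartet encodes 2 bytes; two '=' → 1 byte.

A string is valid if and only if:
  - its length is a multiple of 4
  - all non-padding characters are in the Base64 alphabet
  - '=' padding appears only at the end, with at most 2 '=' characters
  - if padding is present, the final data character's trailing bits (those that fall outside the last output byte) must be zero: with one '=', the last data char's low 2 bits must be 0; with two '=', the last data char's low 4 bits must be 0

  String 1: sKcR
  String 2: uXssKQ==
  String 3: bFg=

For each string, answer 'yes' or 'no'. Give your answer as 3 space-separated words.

Answer: yes yes yes

Derivation:
String 1: 'sKcR' → valid
String 2: 'uXssKQ==' → valid
String 3: 'bFg=' → valid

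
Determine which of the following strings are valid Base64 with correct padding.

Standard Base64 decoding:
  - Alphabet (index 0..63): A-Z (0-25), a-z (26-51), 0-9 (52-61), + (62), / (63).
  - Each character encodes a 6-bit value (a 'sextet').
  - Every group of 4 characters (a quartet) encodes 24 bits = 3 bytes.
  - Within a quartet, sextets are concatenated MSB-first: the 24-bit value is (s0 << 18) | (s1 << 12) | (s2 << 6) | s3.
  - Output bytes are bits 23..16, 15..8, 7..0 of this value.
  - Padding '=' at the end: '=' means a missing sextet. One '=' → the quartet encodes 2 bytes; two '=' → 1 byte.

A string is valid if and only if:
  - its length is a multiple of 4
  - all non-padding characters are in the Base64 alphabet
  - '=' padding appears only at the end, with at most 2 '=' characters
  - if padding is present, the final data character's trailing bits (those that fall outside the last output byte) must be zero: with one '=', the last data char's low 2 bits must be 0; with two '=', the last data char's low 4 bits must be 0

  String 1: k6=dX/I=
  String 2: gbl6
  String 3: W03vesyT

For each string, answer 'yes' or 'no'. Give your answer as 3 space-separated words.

String 1: 'k6=dX/I=' → invalid (bad char(s): ['=']; '=' in middle)
String 2: 'gbl6' → valid
String 3: 'W03vesyT' → valid

Answer: no yes yes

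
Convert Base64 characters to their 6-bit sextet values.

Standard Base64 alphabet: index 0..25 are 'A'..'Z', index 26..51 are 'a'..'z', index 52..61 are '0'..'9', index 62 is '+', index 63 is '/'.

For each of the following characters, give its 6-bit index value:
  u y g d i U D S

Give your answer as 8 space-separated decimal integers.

'u': a..z range, 26 + ord('u') − ord('a') = 46
'y': a..z range, 26 + ord('y') − ord('a') = 50
'g': a..z range, 26 + ord('g') − ord('a') = 32
'd': a..z range, 26 + ord('d') − ord('a') = 29
'i': a..z range, 26 + ord('i') − ord('a') = 34
'U': A..Z range, ord('U') − ord('A') = 20
'D': A..Z range, ord('D') − ord('A') = 3
'S': A..Z range, ord('S') − ord('A') = 18

Answer: 46 50 32 29 34 20 3 18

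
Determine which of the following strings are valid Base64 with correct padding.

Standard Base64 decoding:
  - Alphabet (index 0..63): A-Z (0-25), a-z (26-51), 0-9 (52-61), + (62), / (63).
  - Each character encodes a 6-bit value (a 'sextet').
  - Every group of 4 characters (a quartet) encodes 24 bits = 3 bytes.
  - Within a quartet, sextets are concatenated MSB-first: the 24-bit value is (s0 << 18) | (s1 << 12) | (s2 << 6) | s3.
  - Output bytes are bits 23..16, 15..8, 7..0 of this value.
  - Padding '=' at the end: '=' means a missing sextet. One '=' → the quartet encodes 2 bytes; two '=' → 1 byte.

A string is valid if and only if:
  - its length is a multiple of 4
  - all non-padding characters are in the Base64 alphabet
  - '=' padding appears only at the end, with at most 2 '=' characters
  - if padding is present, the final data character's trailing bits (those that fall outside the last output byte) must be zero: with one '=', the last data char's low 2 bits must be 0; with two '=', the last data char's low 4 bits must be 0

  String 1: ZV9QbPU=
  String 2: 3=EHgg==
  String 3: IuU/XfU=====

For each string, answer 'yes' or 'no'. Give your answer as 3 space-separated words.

String 1: 'ZV9QbPU=' → valid
String 2: '3=EHgg==' → invalid (bad char(s): ['=']; '=' in middle)
String 3: 'IuU/XfU=====' → invalid (5 pad chars (max 2))

Answer: yes no no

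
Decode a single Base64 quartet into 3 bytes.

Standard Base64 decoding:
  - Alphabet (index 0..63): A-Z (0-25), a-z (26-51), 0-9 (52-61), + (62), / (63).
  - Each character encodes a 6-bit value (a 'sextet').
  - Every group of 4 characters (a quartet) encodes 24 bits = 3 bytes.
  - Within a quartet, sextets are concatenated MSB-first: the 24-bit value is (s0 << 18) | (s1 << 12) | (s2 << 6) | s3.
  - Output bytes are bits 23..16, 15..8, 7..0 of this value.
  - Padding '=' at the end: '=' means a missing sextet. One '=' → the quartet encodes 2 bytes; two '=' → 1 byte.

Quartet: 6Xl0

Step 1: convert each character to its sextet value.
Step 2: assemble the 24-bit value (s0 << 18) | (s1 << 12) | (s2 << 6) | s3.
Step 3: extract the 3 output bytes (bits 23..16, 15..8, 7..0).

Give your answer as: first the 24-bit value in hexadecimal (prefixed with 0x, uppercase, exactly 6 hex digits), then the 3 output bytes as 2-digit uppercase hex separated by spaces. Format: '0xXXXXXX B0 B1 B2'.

Answer: 0xE97974 E9 79 74

Derivation:
Sextets: 6=58, X=23, l=37, 0=52
24-bit: (58<<18) | (23<<12) | (37<<6) | 52
      = 0xE80000 | 0x017000 | 0x000940 | 0x000034
      = 0xE97974
Bytes: (v>>16)&0xFF=E9, (v>>8)&0xFF=79, v&0xFF=74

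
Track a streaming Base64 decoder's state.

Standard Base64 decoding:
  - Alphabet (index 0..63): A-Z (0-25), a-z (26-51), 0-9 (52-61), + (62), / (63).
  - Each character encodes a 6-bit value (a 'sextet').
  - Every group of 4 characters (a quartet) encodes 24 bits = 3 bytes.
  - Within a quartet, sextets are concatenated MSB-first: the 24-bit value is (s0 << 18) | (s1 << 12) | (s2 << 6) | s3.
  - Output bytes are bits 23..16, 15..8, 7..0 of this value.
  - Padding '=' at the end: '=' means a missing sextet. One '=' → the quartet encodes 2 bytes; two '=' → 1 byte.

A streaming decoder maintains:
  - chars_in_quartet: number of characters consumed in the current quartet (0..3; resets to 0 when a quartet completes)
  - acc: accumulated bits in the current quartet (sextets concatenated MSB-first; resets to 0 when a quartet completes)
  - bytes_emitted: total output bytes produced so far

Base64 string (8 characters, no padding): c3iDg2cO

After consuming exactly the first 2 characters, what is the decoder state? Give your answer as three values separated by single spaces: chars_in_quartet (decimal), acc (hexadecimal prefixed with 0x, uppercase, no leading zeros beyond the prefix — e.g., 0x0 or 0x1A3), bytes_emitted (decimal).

Answer: 2 0x737 0

Derivation:
After char 0 ('c'=28): chars_in_quartet=1 acc=0x1C bytes_emitted=0
After char 1 ('3'=55): chars_in_quartet=2 acc=0x737 bytes_emitted=0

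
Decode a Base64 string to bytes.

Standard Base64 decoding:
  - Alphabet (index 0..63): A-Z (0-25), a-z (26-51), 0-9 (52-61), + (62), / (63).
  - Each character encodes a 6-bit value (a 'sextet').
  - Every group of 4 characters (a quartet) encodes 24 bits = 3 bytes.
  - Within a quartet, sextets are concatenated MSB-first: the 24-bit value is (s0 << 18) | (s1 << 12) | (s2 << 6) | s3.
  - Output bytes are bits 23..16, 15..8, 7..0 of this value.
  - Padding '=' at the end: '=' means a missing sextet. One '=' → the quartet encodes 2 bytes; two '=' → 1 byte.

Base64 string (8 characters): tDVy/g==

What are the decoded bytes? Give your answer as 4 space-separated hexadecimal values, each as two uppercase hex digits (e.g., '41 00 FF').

After char 0 ('t'=45): chars_in_quartet=1 acc=0x2D bytes_emitted=0
After char 1 ('D'=3): chars_in_quartet=2 acc=0xB43 bytes_emitted=0
After char 2 ('V'=21): chars_in_quartet=3 acc=0x2D0D5 bytes_emitted=0
After char 3 ('y'=50): chars_in_quartet=4 acc=0xB43572 -> emit B4 35 72, reset; bytes_emitted=3
After char 4 ('/'=63): chars_in_quartet=1 acc=0x3F bytes_emitted=3
After char 5 ('g'=32): chars_in_quartet=2 acc=0xFE0 bytes_emitted=3
Padding '==': partial quartet acc=0xFE0 -> emit FE; bytes_emitted=4

Answer: B4 35 72 FE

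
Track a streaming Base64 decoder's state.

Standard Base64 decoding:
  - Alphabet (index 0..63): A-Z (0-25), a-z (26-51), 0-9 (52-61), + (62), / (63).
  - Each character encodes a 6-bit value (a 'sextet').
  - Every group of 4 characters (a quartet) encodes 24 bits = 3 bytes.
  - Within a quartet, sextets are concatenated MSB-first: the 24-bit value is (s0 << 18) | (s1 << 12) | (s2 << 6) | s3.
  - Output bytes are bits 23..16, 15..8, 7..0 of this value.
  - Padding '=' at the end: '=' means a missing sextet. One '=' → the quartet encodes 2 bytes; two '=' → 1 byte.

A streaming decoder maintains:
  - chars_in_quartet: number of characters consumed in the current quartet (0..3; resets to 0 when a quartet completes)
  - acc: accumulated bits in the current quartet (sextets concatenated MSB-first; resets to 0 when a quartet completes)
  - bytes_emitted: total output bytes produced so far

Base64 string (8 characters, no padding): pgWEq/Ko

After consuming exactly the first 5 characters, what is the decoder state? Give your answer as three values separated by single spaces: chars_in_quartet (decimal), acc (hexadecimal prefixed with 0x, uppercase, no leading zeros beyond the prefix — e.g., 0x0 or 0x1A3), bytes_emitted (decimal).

After char 0 ('p'=41): chars_in_quartet=1 acc=0x29 bytes_emitted=0
After char 1 ('g'=32): chars_in_quartet=2 acc=0xA60 bytes_emitted=0
After char 2 ('W'=22): chars_in_quartet=3 acc=0x29816 bytes_emitted=0
After char 3 ('E'=4): chars_in_quartet=4 acc=0xA60584 -> emit A6 05 84, reset; bytes_emitted=3
After char 4 ('q'=42): chars_in_quartet=1 acc=0x2A bytes_emitted=3

Answer: 1 0x2A 3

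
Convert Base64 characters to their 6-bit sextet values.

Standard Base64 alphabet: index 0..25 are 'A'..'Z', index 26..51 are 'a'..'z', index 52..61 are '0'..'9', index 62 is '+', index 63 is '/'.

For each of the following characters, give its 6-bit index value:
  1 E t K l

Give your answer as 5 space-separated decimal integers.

'1': 0..9 range, 52 + ord('1') − ord('0') = 53
'E': A..Z range, ord('E') − ord('A') = 4
't': a..z range, 26 + ord('t') − ord('a') = 45
'K': A..Z range, ord('K') − ord('A') = 10
'l': a..z range, 26 + ord('l') − ord('a') = 37

Answer: 53 4 45 10 37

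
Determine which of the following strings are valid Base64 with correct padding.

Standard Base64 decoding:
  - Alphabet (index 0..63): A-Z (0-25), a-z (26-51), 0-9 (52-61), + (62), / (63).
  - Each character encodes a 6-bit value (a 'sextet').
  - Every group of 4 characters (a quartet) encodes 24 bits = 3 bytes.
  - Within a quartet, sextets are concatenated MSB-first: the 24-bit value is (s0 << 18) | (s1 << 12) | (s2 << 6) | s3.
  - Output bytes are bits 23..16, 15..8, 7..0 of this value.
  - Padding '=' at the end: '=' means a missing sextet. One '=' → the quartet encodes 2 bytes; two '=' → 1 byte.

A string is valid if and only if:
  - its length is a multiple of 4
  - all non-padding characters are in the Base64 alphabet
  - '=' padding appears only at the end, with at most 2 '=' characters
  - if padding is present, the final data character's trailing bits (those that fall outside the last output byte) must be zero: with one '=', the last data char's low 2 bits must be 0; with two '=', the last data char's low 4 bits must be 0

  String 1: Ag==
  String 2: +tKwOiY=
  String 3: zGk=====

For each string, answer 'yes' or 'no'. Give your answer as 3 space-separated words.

Answer: yes yes no

Derivation:
String 1: 'Ag==' → valid
String 2: '+tKwOiY=' → valid
String 3: 'zGk=====' → invalid (5 pad chars (max 2))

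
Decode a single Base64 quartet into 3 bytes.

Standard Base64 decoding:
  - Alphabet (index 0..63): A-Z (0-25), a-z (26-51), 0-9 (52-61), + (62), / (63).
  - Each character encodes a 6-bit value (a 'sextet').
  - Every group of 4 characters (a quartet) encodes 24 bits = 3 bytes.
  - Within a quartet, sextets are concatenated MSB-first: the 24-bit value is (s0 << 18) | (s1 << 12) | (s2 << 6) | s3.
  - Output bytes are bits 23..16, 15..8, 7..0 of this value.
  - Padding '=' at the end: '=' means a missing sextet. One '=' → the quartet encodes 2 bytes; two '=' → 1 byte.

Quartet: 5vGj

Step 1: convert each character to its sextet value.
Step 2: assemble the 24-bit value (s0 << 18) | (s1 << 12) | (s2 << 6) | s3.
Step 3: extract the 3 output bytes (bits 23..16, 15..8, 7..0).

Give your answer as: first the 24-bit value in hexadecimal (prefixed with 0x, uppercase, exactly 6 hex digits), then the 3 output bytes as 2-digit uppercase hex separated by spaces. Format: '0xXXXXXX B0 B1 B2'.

Answer: 0xE6F1A3 E6 F1 A3

Derivation:
Sextets: 5=57, v=47, G=6, j=35
24-bit: (57<<18) | (47<<12) | (6<<6) | 35
      = 0xE40000 | 0x02F000 | 0x000180 | 0x000023
      = 0xE6F1A3
Bytes: (v>>16)&0xFF=E6, (v>>8)&0xFF=F1, v&0xFF=A3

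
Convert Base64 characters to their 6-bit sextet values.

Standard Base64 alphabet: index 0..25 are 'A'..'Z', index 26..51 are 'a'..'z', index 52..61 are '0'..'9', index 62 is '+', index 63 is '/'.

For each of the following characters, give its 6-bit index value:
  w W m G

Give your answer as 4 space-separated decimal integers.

'w': a..z range, 26 + ord('w') − ord('a') = 48
'W': A..Z range, ord('W') − ord('A') = 22
'm': a..z range, 26 + ord('m') − ord('a') = 38
'G': A..Z range, ord('G') − ord('A') = 6

Answer: 48 22 38 6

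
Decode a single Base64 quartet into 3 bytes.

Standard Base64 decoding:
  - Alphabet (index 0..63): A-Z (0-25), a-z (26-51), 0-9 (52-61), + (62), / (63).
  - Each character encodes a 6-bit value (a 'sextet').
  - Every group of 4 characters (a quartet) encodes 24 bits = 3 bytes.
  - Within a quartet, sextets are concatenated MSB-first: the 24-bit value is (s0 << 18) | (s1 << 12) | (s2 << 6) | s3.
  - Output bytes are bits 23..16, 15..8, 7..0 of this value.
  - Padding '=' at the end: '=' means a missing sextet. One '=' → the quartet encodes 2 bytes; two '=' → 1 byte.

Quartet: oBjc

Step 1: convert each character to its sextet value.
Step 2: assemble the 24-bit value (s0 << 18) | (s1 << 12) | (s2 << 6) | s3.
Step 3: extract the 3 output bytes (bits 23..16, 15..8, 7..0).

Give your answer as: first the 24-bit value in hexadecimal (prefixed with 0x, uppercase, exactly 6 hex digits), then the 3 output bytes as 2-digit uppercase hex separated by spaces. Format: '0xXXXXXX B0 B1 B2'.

Sextets: o=40, B=1, j=35, c=28
24-bit: (40<<18) | (1<<12) | (35<<6) | 28
      = 0xA00000 | 0x001000 | 0x0008C0 | 0x00001C
      = 0xA018DC
Bytes: (v>>16)&0xFF=A0, (v>>8)&0xFF=18, v&0xFF=DC

Answer: 0xA018DC A0 18 DC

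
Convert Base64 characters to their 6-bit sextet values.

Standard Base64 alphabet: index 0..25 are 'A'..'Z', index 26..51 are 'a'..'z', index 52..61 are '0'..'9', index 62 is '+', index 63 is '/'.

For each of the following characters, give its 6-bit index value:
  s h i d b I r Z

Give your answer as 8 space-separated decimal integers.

Answer: 44 33 34 29 27 8 43 25

Derivation:
's': a..z range, 26 + ord('s') − ord('a') = 44
'h': a..z range, 26 + ord('h') − ord('a') = 33
'i': a..z range, 26 + ord('i') − ord('a') = 34
'd': a..z range, 26 + ord('d') − ord('a') = 29
'b': a..z range, 26 + ord('b') − ord('a') = 27
'I': A..Z range, ord('I') − ord('A') = 8
'r': a..z range, 26 + ord('r') − ord('a') = 43
'Z': A..Z range, ord('Z') − ord('A') = 25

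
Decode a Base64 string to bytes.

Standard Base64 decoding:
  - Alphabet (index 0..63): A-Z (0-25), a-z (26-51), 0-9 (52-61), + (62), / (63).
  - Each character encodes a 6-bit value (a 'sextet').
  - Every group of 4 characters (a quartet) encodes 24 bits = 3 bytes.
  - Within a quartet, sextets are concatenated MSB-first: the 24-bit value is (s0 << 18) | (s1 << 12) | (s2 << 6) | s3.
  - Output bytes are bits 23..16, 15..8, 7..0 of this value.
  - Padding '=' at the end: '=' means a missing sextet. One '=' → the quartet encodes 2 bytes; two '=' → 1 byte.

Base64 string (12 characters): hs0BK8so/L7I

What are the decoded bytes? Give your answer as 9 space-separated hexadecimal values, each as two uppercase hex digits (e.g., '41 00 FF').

Answer: 86 CD 01 2B CB 28 FC BE C8

Derivation:
After char 0 ('h'=33): chars_in_quartet=1 acc=0x21 bytes_emitted=0
After char 1 ('s'=44): chars_in_quartet=2 acc=0x86C bytes_emitted=0
After char 2 ('0'=52): chars_in_quartet=3 acc=0x21B34 bytes_emitted=0
After char 3 ('B'=1): chars_in_quartet=4 acc=0x86CD01 -> emit 86 CD 01, reset; bytes_emitted=3
After char 4 ('K'=10): chars_in_quartet=1 acc=0xA bytes_emitted=3
After char 5 ('8'=60): chars_in_quartet=2 acc=0x2BC bytes_emitted=3
After char 6 ('s'=44): chars_in_quartet=3 acc=0xAF2C bytes_emitted=3
After char 7 ('o'=40): chars_in_quartet=4 acc=0x2BCB28 -> emit 2B CB 28, reset; bytes_emitted=6
After char 8 ('/'=63): chars_in_quartet=1 acc=0x3F bytes_emitted=6
After char 9 ('L'=11): chars_in_quartet=2 acc=0xFCB bytes_emitted=6
After char 10 ('7'=59): chars_in_quartet=3 acc=0x3F2FB bytes_emitted=6
After char 11 ('I'=8): chars_in_quartet=4 acc=0xFCBEC8 -> emit FC BE C8, reset; bytes_emitted=9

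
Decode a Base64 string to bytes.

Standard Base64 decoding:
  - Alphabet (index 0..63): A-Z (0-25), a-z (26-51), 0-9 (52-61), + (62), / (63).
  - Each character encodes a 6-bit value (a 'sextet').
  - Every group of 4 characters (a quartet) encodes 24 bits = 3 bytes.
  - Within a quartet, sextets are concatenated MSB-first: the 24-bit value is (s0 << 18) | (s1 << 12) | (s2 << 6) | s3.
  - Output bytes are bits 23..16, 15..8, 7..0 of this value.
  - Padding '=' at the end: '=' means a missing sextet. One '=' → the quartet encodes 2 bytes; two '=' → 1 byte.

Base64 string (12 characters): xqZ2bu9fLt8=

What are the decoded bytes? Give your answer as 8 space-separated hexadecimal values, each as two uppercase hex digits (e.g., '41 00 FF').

Answer: C6 A6 76 6E EF 5F 2E DF

Derivation:
After char 0 ('x'=49): chars_in_quartet=1 acc=0x31 bytes_emitted=0
After char 1 ('q'=42): chars_in_quartet=2 acc=0xC6A bytes_emitted=0
After char 2 ('Z'=25): chars_in_quartet=3 acc=0x31A99 bytes_emitted=0
After char 3 ('2'=54): chars_in_quartet=4 acc=0xC6A676 -> emit C6 A6 76, reset; bytes_emitted=3
After char 4 ('b'=27): chars_in_quartet=1 acc=0x1B bytes_emitted=3
After char 5 ('u'=46): chars_in_quartet=2 acc=0x6EE bytes_emitted=3
After char 6 ('9'=61): chars_in_quartet=3 acc=0x1BBBD bytes_emitted=3
After char 7 ('f'=31): chars_in_quartet=4 acc=0x6EEF5F -> emit 6E EF 5F, reset; bytes_emitted=6
After char 8 ('L'=11): chars_in_quartet=1 acc=0xB bytes_emitted=6
After char 9 ('t'=45): chars_in_quartet=2 acc=0x2ED bytes_emitted=6
After char 10 ('8'=60): chars_in_quartet=3 acc=0xBB7C bytes_emitted=6
Padding '=': partial quartet acc=0xBB7C -> emit 2E DF; bytes_emitted=8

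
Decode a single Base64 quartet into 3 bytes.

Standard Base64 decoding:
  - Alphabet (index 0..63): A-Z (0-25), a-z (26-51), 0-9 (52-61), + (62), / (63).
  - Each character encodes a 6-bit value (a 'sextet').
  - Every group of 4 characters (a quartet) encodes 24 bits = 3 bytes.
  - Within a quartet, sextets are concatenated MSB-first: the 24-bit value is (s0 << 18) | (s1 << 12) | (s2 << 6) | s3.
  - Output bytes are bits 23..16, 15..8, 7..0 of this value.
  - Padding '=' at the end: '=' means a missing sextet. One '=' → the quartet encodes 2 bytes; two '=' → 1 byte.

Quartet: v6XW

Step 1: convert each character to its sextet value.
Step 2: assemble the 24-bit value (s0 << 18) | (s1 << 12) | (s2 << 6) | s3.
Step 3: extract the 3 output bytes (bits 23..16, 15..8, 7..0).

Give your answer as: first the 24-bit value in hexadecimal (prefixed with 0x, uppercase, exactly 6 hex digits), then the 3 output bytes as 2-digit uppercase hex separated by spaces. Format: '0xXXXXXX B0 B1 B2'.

Sextets: v=47, 6=58, X=23, W=22
24-bit: (47<<18) | (58<<12) | (23<<6) | 22
      = 0xBC0000 | 0x03A000 | 0x0005C0 | 0x000016
      = 0xBFA5D6
Bytes: (v>>16)&0xFF=BF, (v>>8)&0xFF=A5, v&0xFF=D6

Answer: 0xBFA5D6 BF A5 D6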